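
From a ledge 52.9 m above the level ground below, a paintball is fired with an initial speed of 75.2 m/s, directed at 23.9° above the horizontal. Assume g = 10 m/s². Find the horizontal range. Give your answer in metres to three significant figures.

Components: vₓ = 75.20 cos 23.9° = 68.75 m/s, v_y0 = 75.20 sin 23.9° = 30.47 m/s.
With up positive and y = 0 at the ground: y(t) = 52.9 + (30.47) t − 5.000 t². Setting y = 0 and taking the positive root: t = [30.47 + √(30.47² + 2·10.0·52.9)] / 10.0 = (30.47 + 44.57) / 10.0 = 7.503 s.
Horizontal distance: R = vₓ t = 68.75 × 7.503 = 515.9 m.

516 m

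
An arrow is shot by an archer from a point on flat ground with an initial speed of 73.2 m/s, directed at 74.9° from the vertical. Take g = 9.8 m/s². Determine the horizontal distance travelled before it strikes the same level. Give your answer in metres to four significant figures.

Horizontal component vₓ = 73.20 sin 74.9° = 70.67 m/s; vertical v_y0 = 73.20 cos 74.9° = 19.07 m/s.
Time aloft: T = 2 v_y0 / g = 2 × 19.07 / 9.80 = 3.892 s.
Horizontal distance R = vₓ T = 70.67 × 3.892 = 275.0 m.

275.0 m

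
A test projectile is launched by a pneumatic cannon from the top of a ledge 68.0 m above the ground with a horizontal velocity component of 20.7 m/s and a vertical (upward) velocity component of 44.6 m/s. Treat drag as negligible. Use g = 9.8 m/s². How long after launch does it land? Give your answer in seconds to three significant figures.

With up positive and y = 0 at the ground: y(t) = 68.0 + (44.60) t − 4.900 t². Setting y = 0 and taking the positive root: t = [44.60 + √(44.60² + 2·9.80·68.0)] / 9.80 = (44.60 + 57.64) / 9.80 = 10.43 s.

10.4 s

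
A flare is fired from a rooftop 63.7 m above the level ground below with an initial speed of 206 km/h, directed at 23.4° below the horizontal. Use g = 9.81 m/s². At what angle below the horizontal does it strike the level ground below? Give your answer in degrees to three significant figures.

38.7°

Convert: 206 km/h = 206/3.6 = 57.22 m/s.
Horizontal component vₓ = 57.22 cos 23.4° = 52.52 m/s; vertical v_y0 = −22.73 m/s (downward).
With up positive and y = 0 at the ground: y(t) = 63.7 + (−22.73) t − 4.905 t². Setting y = 0 and taking the positive root: t = [−22.73 + √(22.73² + 2·9.81·63.7)] / 9.81 = (−22.73 + 42.03) / 9.81 = 1.967 s.
At impact: v_y = v_y0 − g t = −42.03 m/s; vₓ = 52.52 m/s.
Angle below horizontal: arctan(|v_y|/vₓ) = arctan(42.03/52.52) = 38.67°.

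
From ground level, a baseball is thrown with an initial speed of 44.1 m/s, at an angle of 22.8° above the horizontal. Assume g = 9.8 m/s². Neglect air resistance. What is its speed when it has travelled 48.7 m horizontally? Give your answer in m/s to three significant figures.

vₓ = 44.10 cos 22.8° = 40.65 m/s; v_y0 = 44.10 sin 22.8° = 17.09 m/s.
x = vₓ t ⇒ t = 48.7/40.65 = 1.198 s.
Vertical velocity there: v_y = v_y0 − g t = 17.09 − 9.80 × 1.198 = 5.350 m/s.
Speed: √(vₓ² + v_y²) = √(40.65² + 5.350²) = 41.00 m/s.

41.0 m/s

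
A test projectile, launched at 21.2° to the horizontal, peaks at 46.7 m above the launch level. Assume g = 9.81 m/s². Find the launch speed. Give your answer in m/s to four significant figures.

83.70 m/s

At the peak v_y = 0, so v_y0 = √(2gH) = √(2 × 9.81 × 46.7) = 30.27 m/s.
v_y0 = v₀ sin θ ⇒ v₀ = 30.27 / sin 21.2° = 83.70 m/s.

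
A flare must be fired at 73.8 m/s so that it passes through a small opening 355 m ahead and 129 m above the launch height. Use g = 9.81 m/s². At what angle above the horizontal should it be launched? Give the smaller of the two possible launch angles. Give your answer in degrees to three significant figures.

45.2°

Trajectory: y = x tanθ − g x² (1 + tan²θ)/(2v₀²). With x = 355, y = 129, v₀ = 73.8, g = 9.81:
113.5 tan²θ − 355 tanθ + (242.5) = 0.
tanθ = [355 ± √(355² − 4 × 113.5 × (242.5))] / (2 × 113.5) = (355 ± 126.2) / 227.0, giving tanθ = 1.008 or 2.120.
θ = 45.22° or 64.75°; the smaller is 45.22°.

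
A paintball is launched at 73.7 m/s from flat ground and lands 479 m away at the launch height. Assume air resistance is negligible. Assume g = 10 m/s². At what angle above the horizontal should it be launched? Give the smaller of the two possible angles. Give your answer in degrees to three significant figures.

R = v₀² sin 2θ / g gives sin 2θ = gR/v₀² = 10.0·479/73.7² = 0.8819.
2θ = 61.87° or 180° − 61.87° = 118.1°, so θ = 30.93° or 59.07°.
The smaller angle is 30.93°.

30.9°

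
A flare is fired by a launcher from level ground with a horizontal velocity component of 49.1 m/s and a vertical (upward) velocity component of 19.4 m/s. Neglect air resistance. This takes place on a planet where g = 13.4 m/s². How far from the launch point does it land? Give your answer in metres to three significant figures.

142 m

Time aloft: T = 2 v_y0 / g = 2 × 19.40 / 13.4 = 2.896 s.
Range: R = vₓ T = 49.10 × 2.896 = 142.2 m.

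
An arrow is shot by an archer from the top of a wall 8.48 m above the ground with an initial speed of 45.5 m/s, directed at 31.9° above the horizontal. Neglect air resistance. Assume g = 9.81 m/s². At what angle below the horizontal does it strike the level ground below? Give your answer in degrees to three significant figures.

Components: vₓ = 45.50 cos 31.9° = 38.63 m/s, v_y0 = 45.50 sin 31.9° = 24.04 m/s.
The projectile lands when y = 8.48 + (24.04) t − ½·9.81·t² = 0. Positive root: t = (24.04 + √(24.04² + 2·9.81·8.48)) / 9.81 = (24.04 + 27.29) / 9.81 = 5.232 s.
At impact: v_y = v_y0 − g t = −27.29 m/s; vₓ = 38.63 m/s.
Angle below horizontal: arctan(|v_y|/vₓ) = arctan(27.29/38.63) = 35.24°.

35.2°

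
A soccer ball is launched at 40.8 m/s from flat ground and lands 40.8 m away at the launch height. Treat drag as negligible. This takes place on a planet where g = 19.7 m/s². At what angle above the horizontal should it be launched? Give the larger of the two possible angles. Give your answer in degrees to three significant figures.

R = v₀² sin 2θ / g gives sin 2θ = gR/v₀² = 19.7·40.8/40.8² = 0.4828.
2θ = 28.87° or 180° − 28.87° = 151.1°, so θ = 14.44° or 75.56°.
The larger angle is 75.56°.

75.6°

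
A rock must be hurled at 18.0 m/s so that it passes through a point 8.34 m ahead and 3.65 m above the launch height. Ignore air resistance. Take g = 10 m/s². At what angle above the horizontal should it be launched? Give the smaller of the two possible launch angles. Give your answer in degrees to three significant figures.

Trajectory: y = x tanθ − g x² (1 + tan²θ)/(2v₀²). With x = 8.34, y = 3.65, v₀ = 18.0, g = 10.0:
1.073 tan²θ − 8.34 tanθ + (4.723) = 0.
tanθ = [8.34 ± √(8.34² − 4 × 1.073 × (4.723))] / (2 × 1.073) = (8.34 ± 7.020) / 2.147, giving tanθ = 0.6150 or 7.155.
θ = 31.59° or 82.04°; the smaller is 31.59°.

31.6°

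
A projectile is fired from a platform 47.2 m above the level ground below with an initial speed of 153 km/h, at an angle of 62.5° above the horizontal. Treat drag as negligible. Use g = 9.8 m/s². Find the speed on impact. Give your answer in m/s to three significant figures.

52.3 m/s

Convert: 153 km/h = 153/3.6 = 42.50 m/s.
Components: vₓ = 42.50 cos 62.5° = 19.62 m/s, v_y0 = 42.50 sin 62.5° = 37.70 m/s.
With up positive and y = 0 at the ground: y(t) = 47.2 + (37.70) t − 4.900 t². Setting y = 0 and taking the positive root: t = [37.70 + √(37.70² + 2·9.80·47.2)] / 9.80 = (37.70 + 48.44) / 9.80 = 8.789 s.
Vertical velocity at impact: v_y = v_y0 − g t = 37.70 − 9.80 × 8.789 = −48.44 m/s.
Speed: |v| = √(vₓ² + v_y²) = √(19.62² + 48.44²) = 52.26 m/s.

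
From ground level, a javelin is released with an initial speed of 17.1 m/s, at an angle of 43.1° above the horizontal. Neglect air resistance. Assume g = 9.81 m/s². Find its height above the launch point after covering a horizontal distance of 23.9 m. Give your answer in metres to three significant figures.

4.39 m

Resolve: vₓ = 17.10 cos 43.1° = 12.49 m/s and v_y0 = 17.10 sin 43.1° = 11.68 m/s.
Time to reach x = 23.9 m: t = x/vₓ = 23.9/12.49 = 1.914 s.
Height: y = v_y0 t − ½ g t² = 11.68 × 1.914 − 4.905 × 1.914² = 22.37 − 17.97 = 4.393 m.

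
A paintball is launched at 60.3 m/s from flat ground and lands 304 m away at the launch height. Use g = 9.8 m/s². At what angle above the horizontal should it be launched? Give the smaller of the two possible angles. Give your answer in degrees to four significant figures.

27.51°

Level-ground range R = v₀² sin(2θ)/g ⇒ sin(2θ) = gR/v₀² = 9.80 × 304 / 60.3² = 0.8193.
2θ = 55.02° or 180° − 55.02° = 125.0°, so θ = 27.51° or 62.49°.
The smaller angle is 27.51°.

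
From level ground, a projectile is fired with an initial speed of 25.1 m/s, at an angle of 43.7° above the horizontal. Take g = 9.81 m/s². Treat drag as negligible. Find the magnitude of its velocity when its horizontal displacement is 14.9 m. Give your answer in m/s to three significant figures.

20.4 m/s

Horizontal component vₓ = 25.10 cos 43.7° = 18.15 m/s; vertical v_y0 = 25.10 sin 43.7° = 17.34 m/s.
x = vₓ t ⇒ t = 14.9/18.15 = 0.8211 s.
Vertical velocity there: v_y = v_y0 − g t = 17.34 − 9.81 × 0.8211 = 9.286 m/s.
Speed: √(vₓ² + v_y²) = √(18.15² + 9.286²) = 20.38 m/s.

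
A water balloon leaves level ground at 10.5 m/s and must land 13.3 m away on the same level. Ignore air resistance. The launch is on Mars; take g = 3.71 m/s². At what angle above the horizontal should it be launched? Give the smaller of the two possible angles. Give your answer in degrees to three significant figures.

13.3°

Level-ground range R = v₀² sin(2θ)/g ⇒ sin(2θ) = gR/v₀² = 3.71 × 13.3 / 10.5² = 0.4476.
2θ = 26.59° or 180° − 26.59° = 153.4°, so θ = 13.29° or 76.71°.
The smaller angle is 13.29°.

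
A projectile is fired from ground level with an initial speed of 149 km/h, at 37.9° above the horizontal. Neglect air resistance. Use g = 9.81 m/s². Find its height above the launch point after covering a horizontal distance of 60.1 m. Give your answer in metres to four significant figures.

30.18 m

Convert: 149 km/h = 149/3.6 = 41.39 m/s.
Resolve: vₓ = 41.39 cos 37.9° = 32.66 m/s and v_y0 = 41.39 sin 37.9° = 25.42 m/s.
At x = 60.1 m, t = x/vₓ = 60.1/32.66 = 1.840 s.
Height: y = v_y0 t − ½ g t² = 25.42 × 1.840 − 4.905 × 1.840² = 46.79 − 16.61 = 30.18 m.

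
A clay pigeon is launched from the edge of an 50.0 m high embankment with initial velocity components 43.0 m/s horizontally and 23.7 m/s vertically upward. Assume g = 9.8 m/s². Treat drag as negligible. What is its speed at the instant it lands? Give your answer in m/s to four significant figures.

58.23 m/s

Vertical motion (up positive, ground at y = 0): 4.900 t² − (23.70) t − 50.0 = 0, so t = (23.70 + √(23.70² + 2·9.80·50.0)) / 9.80 = (23.70 + 39.26) / 9.80 = 6.425 s.
Vertical velocity at impact: v_y = v_y0 − g t = 23.70 − 9.80 × 6.425 = −39.26 m/s.
Speed: |v| = √(vₓ² + v_y²) = √(43.00² + 39.26²) = 58.23 m/s.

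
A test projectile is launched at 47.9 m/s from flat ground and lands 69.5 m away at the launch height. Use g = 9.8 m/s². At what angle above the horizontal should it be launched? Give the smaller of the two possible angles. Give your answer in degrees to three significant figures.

R = v₀² sin 2θ / g gives sin 2θ = gR/v₀² = 9.80·69.5/47.9² = 0.2969.
2θ = 17.27° or 180° − 17.27° = 162.7°, so θ = 8.634° or 81.37°.
The smaller angle is 8.634°.

8.63°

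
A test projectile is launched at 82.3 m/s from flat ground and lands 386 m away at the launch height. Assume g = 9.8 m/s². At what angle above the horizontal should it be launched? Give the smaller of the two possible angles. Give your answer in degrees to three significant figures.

17.0°

Level-ground range R = v₀² sin(2θ)/g ⇒ sin(2θ) = gR/v₀² = 9.80 × 386 / 82.3² = 0.5585.
2θ = 33.95° or 180° − 33.95° = 146.0°, so θ = 16.98° or 73.02°.
The smaller angle is 16.98°.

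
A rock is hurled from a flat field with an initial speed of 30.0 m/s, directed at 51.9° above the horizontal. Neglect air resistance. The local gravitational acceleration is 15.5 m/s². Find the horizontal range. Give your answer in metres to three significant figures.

Horizontal component vₓ = 30.00 cos 51.9° = 18.51 m/s; vertical v_y0 = 30.00 sin 51.9° = 23.61 m/s.
Flight time T = 2 v_y0 / g = 3.046 s.
Range: R = vₓ T = 18.51 × 3.046 = 56.39 m.

56.4 m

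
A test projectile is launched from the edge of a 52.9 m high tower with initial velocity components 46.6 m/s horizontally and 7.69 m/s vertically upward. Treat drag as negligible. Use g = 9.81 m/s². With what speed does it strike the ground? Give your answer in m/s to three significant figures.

Vertical motion (up positive, ground at y = 0): 4.905 t² − (7.690) t − 52.9 = 0, so t = (7.690 + √(7.690² + 2·9.81·52.9)) / 9.81 = (7.690 + 33.12) / 9.81 = 4.160 s.
Vertical velocity at impact: v_y = v_y0 − g t = 7.690 − 9.81 × 4.160 = −33.12 m/s.
Speed: |v| = √(vₓ² + v_y²) = √(46.60² + 33.12²) = 57.17 m/s.

57.2 m/s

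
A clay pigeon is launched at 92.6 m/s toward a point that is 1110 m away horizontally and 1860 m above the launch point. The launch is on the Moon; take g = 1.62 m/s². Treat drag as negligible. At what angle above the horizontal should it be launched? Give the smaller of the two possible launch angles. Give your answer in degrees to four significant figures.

Trajectory: y = x tanθ − g x² (1 + tan²θ)/(2v₀²). With x = 1110, y = 1860, v₀ = 92.6, g = 1.62:
116.4 tan²θ − 1110 tanθ + (1976) = 0.
tanθ = [1110 ± √(1110² − 4 × 116.4 × (1976))] / (2 × 116.4) = (1110 ± 558.6) / 232.8, giving tanθ = 2.369 or 7.168.
θ = 67.11° or 82.06°; the smaller is 67.11°.

67.11°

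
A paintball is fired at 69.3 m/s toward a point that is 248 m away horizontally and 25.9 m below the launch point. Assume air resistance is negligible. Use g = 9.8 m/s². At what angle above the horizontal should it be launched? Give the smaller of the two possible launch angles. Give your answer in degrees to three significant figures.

Trajectory: y = x tanθ − g x² (1 + tan²θ)/(2v₀²). With x = 248, y = −25.9, v₀ = 69.3, g = 9.80:
62.75 tan²θ − 248 tanθ + (36.85) = 0.
tanθ = [248 ± √(248² − 4 × 62.75 × (36.85))] / (2 × 62.75) = (248 ± 228.6) / 125.5, giving tanθ = 0.1547 or 3.797.
θ = 8.791° or 75.25°; the smaller is 8.791°.

8.79°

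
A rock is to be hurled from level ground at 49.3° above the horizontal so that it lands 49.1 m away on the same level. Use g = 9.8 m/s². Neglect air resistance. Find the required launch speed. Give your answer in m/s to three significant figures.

22.1 m/s

On level ground R = v₀² sin 2θ / g ⇒ v₀ = √(gR / sin 2θ).
v₀ = √(9.80 × 49.1 / sin 98.60°) = √(481.2 / 0.9888) = √486.65 = 22.06 m/s.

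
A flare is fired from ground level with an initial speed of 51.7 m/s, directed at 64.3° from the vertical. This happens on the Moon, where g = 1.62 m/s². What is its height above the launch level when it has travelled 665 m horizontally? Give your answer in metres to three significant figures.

155 m

Horizontal component vₓ = 51.70 sin 64.3° = 46.59 m/s; vertical v_y0 = 51.70 cos 64.3° = 22.42 m/s.
x = vₓ t ⇒ t = 665/46.59 = 14.27 s.
Height: y = v_y0 t − ½ g t² = 22.42 × 14.27 − 0.8100 × 14.27² = 320.0 − 165.1 = 155.0 m.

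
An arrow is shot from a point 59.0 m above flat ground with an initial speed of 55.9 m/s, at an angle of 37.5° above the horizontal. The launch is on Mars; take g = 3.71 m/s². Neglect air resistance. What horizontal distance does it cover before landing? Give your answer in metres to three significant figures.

Horizontal component vₓ = 55.90 cos 37.5° = 44.35 m/s; vertical v_y0 = 55.90 sin 37.5° = 34.03 m/s.
The projectile lands when y = 59.0 + (34.03) t − ½·3.71·t² = 0. Positive root: t = (34.03 + √(34.03² + 2·3.71·59.0)) / 3.71 = (34.03 + 39.95) / 3.71 = 19.94 s.
Horizontal distance: R = vₓ t = 44.35 × 19.94 = 884.3 m.

884 m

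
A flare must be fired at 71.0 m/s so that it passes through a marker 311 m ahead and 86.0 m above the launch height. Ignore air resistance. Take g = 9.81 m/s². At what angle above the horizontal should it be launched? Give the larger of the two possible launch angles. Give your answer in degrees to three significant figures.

Trajectory: y = x tanθ − g x² (1 + tan²θ)/(2v₀²). With x = 311, y = 86.0, v₀ = 71.0, g = 9.81:
94.11 tan²θ − 311 tanθ + (180.1) = 0.
tanθ = [311 ± √(311² − 4 × 94.11 × (180.1))] / (2 × 94.11) = (311 ± 170.1) / 188.2, giving tanθ = 0.7488 or 2.556.
θ = 36.83° or 68.63°; the larger is 68.63°.

68.6°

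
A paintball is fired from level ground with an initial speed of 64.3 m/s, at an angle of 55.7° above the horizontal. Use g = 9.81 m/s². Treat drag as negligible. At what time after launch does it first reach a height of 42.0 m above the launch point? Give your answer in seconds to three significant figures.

Components: vₓ = 64.30 cos 55.7° = 36.23 m/s, v_y0 = 64.30 sin 55.7° = 53.12 m/s.
Height y(t) = 53.12 t − 4.905 t² = 42.0 gives 4.905 t² − 53.12 t + 42.0 = 0.
t = [53.12 ± √(53.12² − 2·9.81·42.0)] / 9.81 = (53.12 ± 44.69) / 9.81, so t = 0.8588 s or t = 9.971 s.
The first (ascending) time is 0.8588 s.

0.859 s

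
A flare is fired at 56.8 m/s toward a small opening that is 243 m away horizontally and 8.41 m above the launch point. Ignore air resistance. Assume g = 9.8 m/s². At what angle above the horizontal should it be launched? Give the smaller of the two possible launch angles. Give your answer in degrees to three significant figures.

26.3°

Trajectory: y = x tanθ − g x² (1 + tan²θ)/(2v₀²). With x = 243, y = 8.41, v₀ = 56.8, g = 9.80:
89.68 tan²θ − 243 tanθ + (98.09) = 0.
tanθ = [243 ± √(243² − 4 × 89.68 × (98.09))] / (2 × 89.68) = (243 ± 154.5) / 179.4, giving tanθ = 0.4936 or 2.216.
θ = 26.27° or 65.71°; the smaller is 26.27°.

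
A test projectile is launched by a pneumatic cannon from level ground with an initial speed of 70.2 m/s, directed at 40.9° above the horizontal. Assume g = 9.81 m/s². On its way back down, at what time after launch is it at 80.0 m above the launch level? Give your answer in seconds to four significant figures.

vₓ = 70.20 cos 40.9° = 53.06 m/s; v_y0 = 70.20 sin 40.9° = 45.96 m/s.
Set y = v_y0 t − ½ g t² = 80.0: 4.905 t² − 45.96 t + 80.0 = 0.
t = [45.96 ± √(45.96² − 2·9.81·80.0)] / 9.81 = (45.96 ± 23.30) / 9.81, so t = 2.310 s or t = 7.061 s.
The descending-branch root is 7.061 s.

7.061 s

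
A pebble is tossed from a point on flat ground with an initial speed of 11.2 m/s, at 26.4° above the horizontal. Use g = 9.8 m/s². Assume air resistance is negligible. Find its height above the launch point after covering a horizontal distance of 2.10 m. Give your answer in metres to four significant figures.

0.8277 m

Horizontal component vₓ = 11.20 cos 26.4° = 10.03 m/s; vertical v_y0 = 11.20 sin 26.4° = 4.980 m/s.
At x = 2.10 m, t = x/vₓ = 2.10/10.03 = 0.2093 s.
Height: y = v_y0 t − ½ g t² = 4.980 × 0.2093 − 4.900 × 0.2093² = 1.042 − 0.2147 = 0.8277 m.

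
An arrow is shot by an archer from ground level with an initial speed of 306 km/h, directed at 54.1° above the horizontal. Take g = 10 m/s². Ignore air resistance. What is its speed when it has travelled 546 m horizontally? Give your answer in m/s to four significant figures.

64.34 m/s

Convert: 306 km/h = 306/3.6 = 85.00 m/s.
Components: vₓ = 85.00 cos 54.1° = 49.84 m/s, v_y0 = 85.00 sin 54.1° = 68.85 m/s.
x = vₓ t ⇒ t = 546/49.84 = 10.95 s.
Vertical velocity there: v_y = v_y0 − g t = 68.85 − 10.0 × 10.95 = −40.69 m/s.
Speed: √(vₓ² + v_y²) = √(49.84² + 40.69²) = 64.34 m/s.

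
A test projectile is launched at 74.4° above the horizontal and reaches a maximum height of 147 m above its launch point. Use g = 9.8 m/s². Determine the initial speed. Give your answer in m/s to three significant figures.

55.7 m/s

At the peak v_y = 0, so v_y0 = √(2gH) = √(2 × 9.80 × 147) = 53.68 m/s.
v_y0 = v₀ sin θ ⇒ v₀ = 53.68 / sin 74.4° = 55.73 m/s.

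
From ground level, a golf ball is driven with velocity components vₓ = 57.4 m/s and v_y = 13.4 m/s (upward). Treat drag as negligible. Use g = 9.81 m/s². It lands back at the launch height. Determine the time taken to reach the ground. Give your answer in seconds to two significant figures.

It returns to y = 0 when t = 2 v_y0 / g = 2(13.40)/9.81 = 2.732 s.

2.7 s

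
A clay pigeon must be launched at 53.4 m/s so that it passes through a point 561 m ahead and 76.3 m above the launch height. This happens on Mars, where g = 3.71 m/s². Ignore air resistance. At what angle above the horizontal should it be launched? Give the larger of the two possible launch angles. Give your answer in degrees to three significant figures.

Trajectory: y = x tanθ − g x² (1 + tan²θ)/(2v₀²). With x = 561, y = 76.3, v₀ = 53.4, g = 3.71:
204.7 tan²θ − 561 tanθ + (281.0) = 0.
tanθ = [561 ± √(561² − 4 × 204.7 × (281.0))] / (2 × 204.7) = (561 ± 290.8) / 409.5, giving tanθ = 0.6598 or 2.080.
θ = 33.42° or 64.33°; the larger is 64.33°.

64.3°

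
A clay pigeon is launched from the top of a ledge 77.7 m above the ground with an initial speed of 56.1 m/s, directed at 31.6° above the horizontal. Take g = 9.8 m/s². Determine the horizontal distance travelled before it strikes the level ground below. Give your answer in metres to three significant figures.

Components: vₓ = 56.10 cos 31.6° = 47.78 m/s, v_y0 = 56.10 sin 31.6° = 29.40 m/s.
With up positive and y = 0 at the ground: y(t) = 77.7 + (29.40) t − 4.900 t². Setting y = 0 and taking the positive root: t = [29.40 + √(29.40² + 2·9.80·77.7)] / 9.80 = (29.40 + 48.86) / 9.80 = 7.985 s.
Horizontal distance: R = vₓ t = 47.78 × 7.985 = 381.5 m.

382 m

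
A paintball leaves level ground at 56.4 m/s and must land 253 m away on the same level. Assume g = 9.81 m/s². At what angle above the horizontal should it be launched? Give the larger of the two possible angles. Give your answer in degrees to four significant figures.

From R = (v₀²/g) sin 2θ: sin 2θ = 9.81 × 253 / 3181.0 = 0.7802.
2θ = 51.28° or 180° − 51.28° = 128.7°, so θ = 25.64° or 64.36°.
The larger angle is 64.36°.

64.36°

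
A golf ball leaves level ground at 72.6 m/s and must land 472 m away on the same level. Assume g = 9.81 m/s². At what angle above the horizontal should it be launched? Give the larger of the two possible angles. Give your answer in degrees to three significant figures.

From R = (v₀²/g) sin 2θ: sin 2θ = 9.81 × 472 / 5270.8 = 0.8785.
2θ = 61.46° or 180° − 61.46° = 118.5°, so θ = 30.73° or 59.27°.
The larger angle is 59.27°.

59.3°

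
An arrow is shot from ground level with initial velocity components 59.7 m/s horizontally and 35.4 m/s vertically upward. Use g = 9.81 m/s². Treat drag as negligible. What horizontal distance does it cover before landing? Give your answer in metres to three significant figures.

431 m

Time aloft: T = 2 v_y0 / g = 2 × 35.40 / 9.81 = 7.217 s.
Horizontal distance R = vₓ T = 59.70 × 7.217 = 430.9 m.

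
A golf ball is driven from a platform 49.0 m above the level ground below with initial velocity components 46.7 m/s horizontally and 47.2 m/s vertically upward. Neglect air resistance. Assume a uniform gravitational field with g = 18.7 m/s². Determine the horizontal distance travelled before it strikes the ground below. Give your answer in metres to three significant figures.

277 m

Vertical motion (up positive, ground at y = 0): 9.350 t² − (47.20) t − 49.0 = 0, so t = (47.20 + √(47.20² + 2·18.7·49.0)) / 18.7 = (47.20 + 63.72) / 18.7 = 5.932 s.
Horizontal distance: R = vₓ t = 46.70 × 5.932 = 277.0 m.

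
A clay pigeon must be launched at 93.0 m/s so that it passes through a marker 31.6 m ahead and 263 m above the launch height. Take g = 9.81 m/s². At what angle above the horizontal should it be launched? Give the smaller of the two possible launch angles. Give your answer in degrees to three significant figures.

84.4°

Trajectory: y = x tanθ − g x² (1 + tan²θ)/(2v₀²). With x = 31.6, y = 263, v₀ = 93.0, g = 9.81:
0.5663 tan²θ − 31.6 tanθ + (263.6) = 0.
tanθ = [31.6 ± √(31.6² − 4 × 0.5663 × (263.6))] / (2 × 0.5663) = (31.6 ± 20.04) / 1.133, giving tanθ = 10.21 or 45.59.
θ = 84.41° or 88.74°; the smaller is 84.41°.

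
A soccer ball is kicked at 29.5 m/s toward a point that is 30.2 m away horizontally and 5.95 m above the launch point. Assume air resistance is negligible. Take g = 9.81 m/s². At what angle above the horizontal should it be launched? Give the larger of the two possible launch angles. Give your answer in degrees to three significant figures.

79.7°

Trajectory: y = x tanθ − g x² (1 + tan²θ)/(2v₀²). With x = 30.2, y = 5.95, v₀ = 29.5, g = 9.81:
5.141 tan²θ − 30.2 tanθ + (11.09) = 0.
tanθ = [30.2 ± √(30.2² − 4 × 5.141 × (11.09))] / (2 × 5.141) = (30.2 ± 26.15) / 10.28, giving tanθ = 0.3936 or 5.481.
θ = 21.48° or 79.66°; the larger is 79.66°.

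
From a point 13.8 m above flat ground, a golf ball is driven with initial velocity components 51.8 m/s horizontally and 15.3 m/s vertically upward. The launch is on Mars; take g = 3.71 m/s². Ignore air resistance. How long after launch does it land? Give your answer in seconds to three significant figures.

9.07 s

With up positive and y = 0 at the ground: y(t) = 13.8 + (15.30) t − 1.855 t². Setting y = 0 and taking the positive root: t = [15.30 + √(15.30² + 2·3.71·13.8)] / 3.71 = (15.30 + 18.34) / 3.71 = 9.068 s.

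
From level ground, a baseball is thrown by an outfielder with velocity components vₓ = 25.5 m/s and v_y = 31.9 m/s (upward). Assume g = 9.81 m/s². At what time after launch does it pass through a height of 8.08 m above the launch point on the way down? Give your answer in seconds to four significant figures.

6.240 s

Height y(t) = 31.90 t − 4.905 t² = 8.08 gives 4.905 t² − 31.90 t + 8.08 = 0.
Quadratic formula: t = (31.90 ± √859.08) / 9.81 = (31.90 ± 29.31) / 9.81 → t = 0.2640 s or 6.240 s.
The descending-branch root is 6.240 s.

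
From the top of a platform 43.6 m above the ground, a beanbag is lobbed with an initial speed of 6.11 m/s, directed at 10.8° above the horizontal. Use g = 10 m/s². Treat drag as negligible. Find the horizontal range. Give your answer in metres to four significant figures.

Components: vₓ = 6.110 cos 10.8° = 6.002 m/s, v_y0 = 6.110 sin 10.8° = 1.145 m/s.
Vertical motion (up positive, ground at y = 0): 5.000 t² − (1.145) t − 43.6 = 0, so t = (1.145 + √(1.145² + 2·10.0·43.6)) / 10.0 = (1.145 + 29.55) / 10.0 = 3.070 s.
Horizontal distance: R = vₓ t = 6.002 × 3.070 = 18.42 m.

18.42 m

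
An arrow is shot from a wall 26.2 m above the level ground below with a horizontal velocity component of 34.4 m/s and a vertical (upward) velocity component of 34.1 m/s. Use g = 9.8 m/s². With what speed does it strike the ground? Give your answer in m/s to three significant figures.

53.5 m/s

The projectile lands when y = 26.2 + (34.10) t − ½·9.80·t² = 0. Positive root: t = (34.10 + √(34.10² + 2·9.80·26.2)) / 9.80 = (34.10 + 40.94) / 9.80 = 7.657 s.
Vertical velocity at impact: v_y = v_y0 − g t = 34.10 − 9.80 × 7.657 = −40.94 m/s.
Speed: |v| = √(vₓ² + v_y²) = √(34.40² + 40.94²) = 53.48 m/s.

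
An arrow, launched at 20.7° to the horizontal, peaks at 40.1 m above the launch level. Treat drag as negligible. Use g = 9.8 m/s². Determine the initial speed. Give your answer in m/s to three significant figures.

At the peak v_y = 0, so v_y0 = √(2gH) = √(2 × 9.80 × 40.1) = 28.03 m/s.
v_y0 = v₀ sin θ ⇒ v₀ = 28.03 / sin 20.7° = 79.31 m/s.

79.3 m/s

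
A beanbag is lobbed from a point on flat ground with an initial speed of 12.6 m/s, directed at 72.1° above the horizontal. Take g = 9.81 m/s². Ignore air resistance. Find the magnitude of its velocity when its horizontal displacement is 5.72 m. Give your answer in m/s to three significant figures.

vₓ = 12.60 cos 72.1° = 3.873 m/s; v_y0 = 12.60 sin 72.1° = 11.99 m/s.
x = vₓ t ⇒ t = 5.72/3.873 = 1.477 s.
Vertical velocity there: v_y = v_y0 − g t = 11.99 − 9.81 × 1.477 = −2.499 m/s.
Speed: √(vₓ² + v_y²) = √(3.873² + 2.499²) = 4.609 m/s.

4.61 m/s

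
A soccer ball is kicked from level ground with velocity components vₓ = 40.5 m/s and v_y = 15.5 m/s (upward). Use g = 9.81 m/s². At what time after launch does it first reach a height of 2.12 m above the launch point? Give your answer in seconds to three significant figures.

Set y = v_y0 t − ½ g t² = 2.12: 4.905 t² − 15.50 t + 2.12 = 0.
Quadratic formula: t = (15.50 ± √198.66) / 9.81 = (15.50 ± 14.09) / 9.81 → t = 0.1433 s or 3.017 s.
The first (ascending) time is 0.1433 s.

0.143 s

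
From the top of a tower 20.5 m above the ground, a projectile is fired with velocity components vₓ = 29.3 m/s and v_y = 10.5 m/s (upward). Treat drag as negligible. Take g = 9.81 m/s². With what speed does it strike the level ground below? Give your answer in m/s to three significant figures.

37.0 m/s

With up positive and y = 0 at the ground: y(t) = 20.5 + (10.50) t − 4.905 t². Setting y = 0 and taking the positive root: t = [10.50 + √(10.50² + 2·9.81·20.5)] / 9.81 = (10.50 + 22.64) / 9.81 = 3.378 s.
Vertical velocity at impact: v_y = v_y0 − g t = 10.50 − 9.81 × 3.378 = −22.64 m/s.
Speed: |v| = √(vₓ² + v_y²) = √(29.30² + 22.64²) = 37.03 m/s.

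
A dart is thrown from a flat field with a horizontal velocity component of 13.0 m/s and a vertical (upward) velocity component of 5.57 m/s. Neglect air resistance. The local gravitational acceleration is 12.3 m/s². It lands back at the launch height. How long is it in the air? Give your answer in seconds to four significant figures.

0.9057 s

Landing at launch height ⇒ T = 2 v_y0 / g = 2 × 5.570 / 12.3 = 0.9057 s.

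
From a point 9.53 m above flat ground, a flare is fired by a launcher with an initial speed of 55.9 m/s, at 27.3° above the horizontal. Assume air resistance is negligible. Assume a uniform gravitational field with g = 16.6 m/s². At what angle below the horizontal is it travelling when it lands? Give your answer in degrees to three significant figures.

Horizontal component vₓ = 55.90 cos 27.3° = 49.67 m/s; vertical v_y0 = 55.90 sin 27.3° = 25.64 m/s.
Vertical motion (up positive, ground at y = 0): 8.300 t² − (25.64) t − 9.53 = 0, so t = (25.64 + √(25.64² + 2·16.6·9.53)) / 16.6 = (25.64 + 31.20) / 16.6 = 3.424 s.
At impact: v_y = v_y0 − g t = −31.20 m/s; vₓ = 49.67 m/s.
Angle below horizontal: arctan(|v_y|/vₓ) = arctan(31.20/49.67) = 32.14°.

32.1°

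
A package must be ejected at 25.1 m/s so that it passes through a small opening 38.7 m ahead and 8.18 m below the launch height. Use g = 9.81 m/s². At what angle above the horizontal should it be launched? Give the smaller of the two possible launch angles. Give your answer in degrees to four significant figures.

5.285°

Trajectory: y = x tanθ − g x² (1 + tan²θ)/(2v₀²). With x = 38.7, y = −8.18, v₀ = 25.1, g = 9.81:
11.66 tan²θ − 38.7 tanθ + (3.480) = 0.
tanθ = [38.7 ± √(38.7² − 4 × 11.66 × (3.480))] / (2 × 11.66) = (38.7 ± 36.54) / 23.32, giving tanθ = 0.09251 or 3.226.
θ = 5.285° or 72.78°; the smaller is 5.285°.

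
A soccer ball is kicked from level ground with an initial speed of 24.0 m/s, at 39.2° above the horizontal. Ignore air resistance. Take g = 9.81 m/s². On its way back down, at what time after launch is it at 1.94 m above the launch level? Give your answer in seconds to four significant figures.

Resolve: vₓ = 24.00 cos 39.2° = 18.60 m/s and v_y0 = 24.00 sin 39.2° = 15.17 m/s.
Set y = v_y0 t − ½ g t² = 1.94: 4.905 t² − 15.17 t + 1.94 = 0.
t = [15.17 ± √(15.17² − 2·9.81·1.94)] / 9.81 = (15.17 ± 13.86) / 9.81, so t = 0.1337 s or t = 2.959 s.
The descending-branch root is 2.959 s.

2.959 s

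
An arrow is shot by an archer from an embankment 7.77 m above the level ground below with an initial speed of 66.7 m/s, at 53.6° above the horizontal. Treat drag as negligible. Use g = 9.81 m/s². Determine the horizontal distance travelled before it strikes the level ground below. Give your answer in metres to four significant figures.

vₓ = 66.70 cos 53.6° = 39.58 m/s; v_y0 = 66.70 sin 53.6° = 53.69 m/s.
Vertical motion (up positive, ground at y = 0): 4.905 t² − (53.69) t − 7.77 = 0, so t = (53.69 + √(53.69² + 2·9.81·7.77)) / 9.81 = (53.69 + 55.09) / 9.81 = 11.09 s.
Horizontal distance: R = vₓ t = 39.58 × 11.09 = 438.9 m.

438.9 m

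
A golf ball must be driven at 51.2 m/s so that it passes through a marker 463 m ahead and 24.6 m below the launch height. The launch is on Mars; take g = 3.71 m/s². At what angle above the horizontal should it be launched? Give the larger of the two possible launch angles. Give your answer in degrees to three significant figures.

70.0°

Trajectory: y = x tanθ − g x² (1 + tan²θ)/(2v₀²). With x = 463, y = −24.6, v₀ = 51.2, g = 3.71:
151.7 tan²θ − 463 tanθ + (127.1) = 0.
tanθ = [463 ± √(463² − 4 × 151.7 × (127.1))] / (2 × 151.7) = (463 ± 370.5) / 303.4, giving tanθ = 0.3050 or 2.747.
θ = 16.96° or 70.00°; the larger is 70.00°.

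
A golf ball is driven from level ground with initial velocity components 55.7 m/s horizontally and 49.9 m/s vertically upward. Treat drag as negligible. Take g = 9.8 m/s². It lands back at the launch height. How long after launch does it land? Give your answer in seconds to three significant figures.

10.2 s

It returns to y = 0 when t = 2 v_y0 / g = 2(49.90)/9.80 = 10.18 s.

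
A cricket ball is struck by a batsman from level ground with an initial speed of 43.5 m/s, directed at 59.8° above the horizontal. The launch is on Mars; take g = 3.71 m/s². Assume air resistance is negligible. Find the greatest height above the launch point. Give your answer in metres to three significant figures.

Resolve: vₓ = 43.50 cos 59.8° = 21.88 m/s and v_y0 = 43.50 sin 59.8° = 37.60 m/s.
Peak height H = v_y0² / (2g) = 1413.5 / 7.420 = 190.5 m.

190 m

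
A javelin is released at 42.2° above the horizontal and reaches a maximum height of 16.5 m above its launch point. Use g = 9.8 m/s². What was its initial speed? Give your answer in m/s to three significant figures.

At the peak v_y = 0, so v_y0 = √(2gH) = √(2 × 9.80 × 16.5) = 17.98 m/s.
v_y0 = v₀ sin θ ⇒ v₀ = 17.98 / sin 42.2° = 26.77 m/s.

26.8 m/s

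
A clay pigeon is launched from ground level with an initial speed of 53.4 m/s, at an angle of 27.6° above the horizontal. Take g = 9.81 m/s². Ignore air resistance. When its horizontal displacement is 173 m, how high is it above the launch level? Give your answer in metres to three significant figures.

24.9 m

Resolve: vₓ = 53.40 cos 27.6° = 47.32 m/s and v_y0 = 53.40 sin 27.6° = 24.74 m/s.
At x = 173 m, t = x/vₓ = 173/47.32 = 3.656 s.
Height: y = v_y0 t − ½ g t² = 24.74 × 3.656 − 4.905 × 3.656² = 90.44 − 65.55 = 24.89 m.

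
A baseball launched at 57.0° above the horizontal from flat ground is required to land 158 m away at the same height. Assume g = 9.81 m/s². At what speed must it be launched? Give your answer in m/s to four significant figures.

41.19 m/s

From R = (v₀² / g) sin 2θ: v₀ = √(gR / sin 2θ).
v₀ = √(9.81 × 158 / sin 114.0°) = √(1550 / 0.9135) = √1696.7 = 41.19 m/s.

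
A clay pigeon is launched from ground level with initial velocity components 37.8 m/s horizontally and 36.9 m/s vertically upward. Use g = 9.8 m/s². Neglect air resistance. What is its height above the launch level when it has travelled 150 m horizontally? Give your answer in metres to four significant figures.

Time to reach x = 150 m: t = x/vₓ = 150/37.80 = 3.968 s.
Height: y = v_y0 t − ½ g t² = 36.90 × 3.968 − 4.900 × 3.968² = 146.4 − 77.16 = 69.27 m.

69.27 m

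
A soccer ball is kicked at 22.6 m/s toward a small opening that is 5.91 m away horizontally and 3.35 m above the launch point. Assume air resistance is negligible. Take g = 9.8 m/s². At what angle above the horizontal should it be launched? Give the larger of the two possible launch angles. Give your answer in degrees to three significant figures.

Trajectory: y = x tanθ − g x² (1 + tan²θ)/(2v₀²). With x = 5.91, y = 3.35, v₀ = 22.6, g = 9.80:
0.3351 tan²θ − 5.91 tanθ + (3.685) = 0.
tanθ = [5.91 ± √(5.91² − 4 × 0.3351 × (3.685))] / (2 × 0.3351) = (5.91 ± 5.476) / 0.6702, giving tanθ = 0.6473 or 16.99.
θ = 32.91° or 86.63°; the larger is 86.63°.

86.6°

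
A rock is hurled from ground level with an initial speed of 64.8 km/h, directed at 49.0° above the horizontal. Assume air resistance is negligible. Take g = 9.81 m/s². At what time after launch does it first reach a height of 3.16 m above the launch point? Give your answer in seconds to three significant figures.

Convert: 64.8 km/h = 64.8/3.6 = 18.00 m/s.
vₓ = 18.00 cos 49.0° = 11.81 m/s; v_y0 = 18.00 sin 49.0° = 13.58 m/s.
Require v_y0 t − ½ g t² = 3.16, i.e. 4.905 t² − 13.58 t + 3.16 = 0.
Quadratic formula: t = (13.58 ± √122.55) / 9.81 = (13.58 ± 11.07) / 9.81 → t = 0.2563 s or 2.513 s.
The first (ascending) time is 0.2563 s.

0.256 s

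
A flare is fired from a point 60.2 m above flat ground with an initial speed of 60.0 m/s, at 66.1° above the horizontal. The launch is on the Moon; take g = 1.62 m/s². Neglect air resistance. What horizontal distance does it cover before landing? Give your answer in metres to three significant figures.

Resolve: vₓ = 60.00 cos 66.1° = 24.31 m/s and v_y0 = 60.00 sin 66.1° = 54.86 m/s.
The projectile lands when y = 60.2 + (54.86) t − ½·1.62·t² = 0. Positive root: t = (54.86 + √(54.86² + 2·1.62·60.2)) / 1.62 = (54.86 + 56.61) / 1.62 = 68.80 s.
Horizontal distance: R = vₓ t = 24.31 × 68.80 = 1672 m.

1670 m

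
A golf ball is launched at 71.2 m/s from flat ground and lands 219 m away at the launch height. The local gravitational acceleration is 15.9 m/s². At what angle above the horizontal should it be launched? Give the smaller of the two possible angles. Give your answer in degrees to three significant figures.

21.7°

R = v₀² sin 2θ / g gives sin 2θ = gR/v₀² = 15.9·219/71.2² = 0.6869.
2θ = 43.38° or 180° − 43.38° = 136.6°, so θ = 21.69° or 68.31°.
The smaller angle is 21.69°.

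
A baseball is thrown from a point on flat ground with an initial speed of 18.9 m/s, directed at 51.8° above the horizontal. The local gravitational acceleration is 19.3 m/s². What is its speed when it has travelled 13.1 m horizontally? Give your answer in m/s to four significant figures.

13.51 m/s

vₓ = 18.90 cos 51.8° = 11.69 m/s; v_y0 = 18.90 sin 51.8° = 14.85 m/s.
At x = 13.1 m, t = x/vₓ = 13.1/11.69 = 1.121 s.
Vertical velocity there: v_y = v_y0 − g t = 14.85 − 19.3 × 1.121 = −6.779 m/s.
Speed: √(vₓ² + v_y²) = √(11.69² + 6.779²) = 13.51 m/s.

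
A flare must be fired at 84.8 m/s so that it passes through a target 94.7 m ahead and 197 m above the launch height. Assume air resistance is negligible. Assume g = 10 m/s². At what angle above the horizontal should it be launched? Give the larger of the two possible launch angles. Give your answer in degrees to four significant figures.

85.46°

Trajectory: y = x tanθ − g x² (1 + tan²θ)/(2v₀²). With x = 94.7, y = 197, v₀ = 84.8, g = 10.0:
6.236 tan²θ − 94.7 tanθ + (203.2) = 0.
tanθ = [94.7 ± √(94.7² − 4 × 6.236 × (203.2))] / (2 × 6.236) = (94.7 ± 62.44) / 12.47, giving tanθ = 2.587 or 12.60.
θ = 68.86° or 85.46°; the larger is 85.46°.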